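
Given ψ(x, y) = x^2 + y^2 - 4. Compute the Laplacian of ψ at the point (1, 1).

∂²ψ/∂x² = 2
∂²ψ/∂y² = 2
∇²ψ = 4
At (1, 1): 4.

4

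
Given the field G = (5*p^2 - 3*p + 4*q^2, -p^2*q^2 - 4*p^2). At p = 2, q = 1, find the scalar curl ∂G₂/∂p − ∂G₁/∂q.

∂G₂/∂p = -2*p*q^2 - 8*p
∂G₁/∂q = 8*q
Scalar curl = -2*p*q^2 - 8*p - 8*q
At (2, 1): -28.

-28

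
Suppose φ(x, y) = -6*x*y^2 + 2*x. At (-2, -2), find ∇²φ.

24

∂²φ/∂x² = 0
∂²φ/∂y² = -12*x
∇²φ = -12*x
At (-2, -2): 24.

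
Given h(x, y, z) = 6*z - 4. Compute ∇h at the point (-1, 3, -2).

(0, 0, 6)

∂h/∂x = 0
∂h/∂y = 0
∂h/∂z = 6
∇h = (0, 0, 6)
At (-1, 3, -2): (0, 0, 6).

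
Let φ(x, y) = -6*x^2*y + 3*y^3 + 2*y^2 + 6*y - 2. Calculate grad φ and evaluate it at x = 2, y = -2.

∂φ/∂x = -12*x*y
∂φ/∂y = -6*x^2 + 9*y^2 + 4*y + 6
∇φ = (-12*x*y, -6*x^2 + 9*y^2 + 4*y + 6)
At (2, -2): (48, 10).

(48, 10)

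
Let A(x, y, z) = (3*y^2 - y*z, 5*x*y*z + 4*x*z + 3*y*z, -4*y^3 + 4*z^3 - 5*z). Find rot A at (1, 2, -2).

(-68, -2, -42)

(∇×A)₁ = ∂A₃/∂y − ∂A₂/∂z = -5*x*y - 4*x - 12*y^2 - 3*y
(∇×A)₂ = ∂A₁/∂z − ∂A₃/∂x = -y
(∇×A)₃ = ∂A₂/∂x − ∂A₁/∂y = 5*y*z - 6*y + 5*z
∇×A = (-5*x*y - 4*x - 12*y^2 - 3*y, -y, 5*y*z - 6*y + 5*z)
At (1, 2, -2): (-68, -2, -42).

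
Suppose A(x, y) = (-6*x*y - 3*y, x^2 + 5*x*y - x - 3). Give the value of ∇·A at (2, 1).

4

∂A₁/∂x = -6*y
∂A₂/∂y = 5*x
∇·A = 5*x - 6*y
At (2, 1): 4.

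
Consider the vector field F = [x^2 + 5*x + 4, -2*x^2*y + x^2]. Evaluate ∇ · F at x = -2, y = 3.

-7

∂F₁/∂x = 2*x + 5
∂F₂/∂y = -2*x^2
∇·F = -2*x^2 + 2*x + 5
At (-2, 3): -7.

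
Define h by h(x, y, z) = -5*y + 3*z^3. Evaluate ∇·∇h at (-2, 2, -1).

-18

∂²h/∂x² = 0
∂²h/∂y² = 0
∂²h/∂z² = 18*z
∇²h = 18*z
At (-2, 2, -1): -18.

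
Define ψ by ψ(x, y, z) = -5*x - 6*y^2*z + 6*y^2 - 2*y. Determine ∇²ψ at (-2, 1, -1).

24

∂²ψ/∂x² = 0
∂²ψ/∂y² = 12*(-z + 1)
∂²ψ/∂z² = 0
∇²ψ = -12*z + 12
At (-2, 1, -1): 24.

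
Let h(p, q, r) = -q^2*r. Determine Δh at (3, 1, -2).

∂²h/∂p² = 0
∂²h/∂q² = -2*r
∂²h/∂r² = 0
∇²h = -2*r
At (3, 1, -2): 4.

4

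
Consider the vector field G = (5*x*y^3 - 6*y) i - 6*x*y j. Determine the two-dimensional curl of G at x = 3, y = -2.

-162

∂G₂/∂x = -6*y
∂G₁/∂y = 15*x*y^2 - 6
Scalar curl = -15*x*y^2 - 6*y + 6
At (3, -2): -162.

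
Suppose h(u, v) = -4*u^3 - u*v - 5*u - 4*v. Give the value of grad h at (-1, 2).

∂h/∂u = -12*u^2 - v - 5
∂h/∂v = -u - 4
∇h = (-12*u^2 - v - 5, -u - 4)
At (-1, 2): (-19, -3).

(-19, -3)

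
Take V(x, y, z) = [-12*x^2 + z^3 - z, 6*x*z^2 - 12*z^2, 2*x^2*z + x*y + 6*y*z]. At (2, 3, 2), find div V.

-22

∂V₁/∂x = -24*x
∂V₂/∂y = 0
∂V₃/∂z = 2*x^2 + 6*y
∇·V = 2*x^2 - 24*x + 6*y
At (2, 3, 2): -22.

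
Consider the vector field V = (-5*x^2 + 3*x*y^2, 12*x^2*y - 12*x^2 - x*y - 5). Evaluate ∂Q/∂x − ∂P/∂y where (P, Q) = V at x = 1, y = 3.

27

∂V₂/∂x = 24*x*y - 24*x - y
∂V₁/∂y = 6*x*y
Scalar curl = 18*x*y - 24*x - y
At (1, 3): 27.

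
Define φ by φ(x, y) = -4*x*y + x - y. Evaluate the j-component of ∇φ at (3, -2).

-13

(∇φ)_2 = ∂φ/∂y = -4*x - 1
At (3, -2): -13.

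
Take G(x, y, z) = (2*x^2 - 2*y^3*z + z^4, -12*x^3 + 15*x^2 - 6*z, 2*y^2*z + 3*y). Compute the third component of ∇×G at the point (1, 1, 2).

(∇×G)_3 = ∂G₂/∂x − ∂G₁/∂y
= -36*x^2 + 30*x − (-6*y^2*z)
= -36*x^2 + 30*x + 6*y^2*z
At (1, 1, 2): 6.

6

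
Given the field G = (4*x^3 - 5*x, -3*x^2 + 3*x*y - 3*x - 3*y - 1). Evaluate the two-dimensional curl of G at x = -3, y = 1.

18

∂G₂/∂x = -6*x + 3*y - 3
∂G₁/∂y = 0
Scalar curl = -6*x + 3*y - 3
At (-3, 1): 18.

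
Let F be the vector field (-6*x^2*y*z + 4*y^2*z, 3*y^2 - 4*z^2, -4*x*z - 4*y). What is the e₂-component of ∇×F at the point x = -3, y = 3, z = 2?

(∇×F)_2 = ∂F₁/∂z − ∂F₃/∂x
= -6*x^2*y + 4*y^2 − (-4*z)
= -6*x^2*y + 4*y^2 + 4*z
At (-3, 3, 2): -118.

-118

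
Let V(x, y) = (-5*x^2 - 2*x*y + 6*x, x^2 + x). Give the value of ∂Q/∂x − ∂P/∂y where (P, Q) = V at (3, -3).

13

∂V₂/∂x = 2*x + 1
∂V₁/∂y = -2*x
Scalar curl = 4*x + 1
At (3, -3): 13.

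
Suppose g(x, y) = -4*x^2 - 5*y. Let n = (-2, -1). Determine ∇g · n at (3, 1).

∂g/∂x = -8*x
∂g/∂y = -5
∇g at (3, 1) = (-24, -5)
∇g · n = (-24)(-2) + (-5)(-1) = 53

53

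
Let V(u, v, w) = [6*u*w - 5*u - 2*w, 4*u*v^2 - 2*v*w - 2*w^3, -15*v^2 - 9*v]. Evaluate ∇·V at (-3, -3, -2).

59

∂V₁/∂u = 6*w - 5
∂V₂/∂v = 8*u*v - 2*w
∂V₃/∂w = 0
∇·V = 8*u*v + 4*w - 5
At (-3, -3, -2): 59.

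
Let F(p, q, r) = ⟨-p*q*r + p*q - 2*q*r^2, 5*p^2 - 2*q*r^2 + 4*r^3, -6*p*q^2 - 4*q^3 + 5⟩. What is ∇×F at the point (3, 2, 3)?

(-204, -6, 54)

(∇×F)₁ = ∂F₃/∂q − ∂F₂/∂r = -12*p*q - 12*q^2 + 4*q*r - 12*r^2
(∇×F)₂ = ∂F₁/∂r − ∂F₃/∂p = -p*q + 6*q^2 - 4*q*r
(∇×F)₃ = ∂F₂/∂p − ∂F₁/∂q = p*r + 9*p + 2*r^2
∇×F = (-12*p*q - 12*q^2 + 4*q*r - 12*r^2, -p*q + 6*q^2 - 4*q*r, p*r + 9*p + 2*r^2)
At (3, 2, 3): (-204, -6, 54).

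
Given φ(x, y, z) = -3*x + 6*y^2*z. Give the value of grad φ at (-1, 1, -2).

(-3, -24, 6)

∂φ/∂x = -3
∂φ/∂y = 12*y*z
∂φ/∂z = 6*y^2
∇φ = (-3, 12*y*z, 6*y^2)
At (-1, 1, -2): (-3, -24, 6).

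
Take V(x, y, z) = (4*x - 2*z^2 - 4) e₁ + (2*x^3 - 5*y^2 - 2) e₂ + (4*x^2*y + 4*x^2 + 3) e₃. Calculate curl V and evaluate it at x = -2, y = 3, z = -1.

(16, 68, 24)

(∇×V)₁ = ∂V₃/∂y − ∂V₂/∂z = 4*x^2
(∇×V)₂ = ∂V₁/∂z − ∂V₃/∂x = -8*x*y - 8*x - 4*z
(∇×V)₃ = ∂V₂/∂x − ∂V₁/∂y = 6*x^2
∇×V = (4*x^2, -8*x*y - 8*x - 4*z, 6*x^2)
At (-2, 3, -1): (16, 68, 24).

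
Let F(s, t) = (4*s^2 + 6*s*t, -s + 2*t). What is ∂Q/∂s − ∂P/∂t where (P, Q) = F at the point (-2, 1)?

∂F₂/∂s = -1
∂F₁/∂t = 6*s
Scalar curl = -6*s - 1
At (-2, 1): 11.

11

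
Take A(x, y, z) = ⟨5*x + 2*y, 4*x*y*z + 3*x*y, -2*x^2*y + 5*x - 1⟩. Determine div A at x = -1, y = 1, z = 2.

-6

∂A₁/∂x = 5
∂A₂/∂y = 4*x*z + 3*x
∂A₃/∂z = 0
∇·A = 4*x*z + 3*x + 5
At (-1, 1, 2): -6.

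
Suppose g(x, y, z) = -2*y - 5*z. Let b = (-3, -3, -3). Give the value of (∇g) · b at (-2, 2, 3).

21

∂g/∂x = 0
∂g/∂y = -2
∂g/∂z = -5
∇g at (-2, 2, 3) = (0, -2, -5)
∇g · b = (0)(-3) + (-2)(-3) + (-5)(-3) = 21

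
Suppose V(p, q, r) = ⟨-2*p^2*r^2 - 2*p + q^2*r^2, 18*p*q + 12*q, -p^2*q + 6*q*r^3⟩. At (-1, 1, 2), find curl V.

(∇×V)₁ = ∂V₃/∂q − ∂V₂/∂r = -p^2 + 6*r^3
(∇×V)₂ = ∂V₁/∂r − ∂V₃/∂p = -4*p^2*r + 2*p*q + 2*q^2*r
(∇×V)₃ = ∂V₂/∂p − ∂V₁/∂q = -2*q*r^2 + 18*q
∇×V = (-p^2 + 6*r^3, -4*p^2*r + 2*p*q + 2*q^2*r, -2*q*r^2 + 18*q)
At (-1, 1, 2): (47, -6, 10).

(47, -6, 10)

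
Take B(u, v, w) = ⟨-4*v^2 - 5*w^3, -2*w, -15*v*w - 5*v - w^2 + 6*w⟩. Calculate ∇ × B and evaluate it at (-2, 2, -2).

(27, -60, 16)

(∇×B)₁ = ∂B₃/∂v − ∂B₂/∂w = -15*w - 3
(∇×B)₂ = ∂B₁/∂w − ∂B₃/∂u = -15*w^2
(∇×B)₃ = ∂B₂/∂u − ∂B₁/∂v = 8*v
∇×B = (-15*w - 3, -15*w^2, 8*v)
At (-2, 2, -2): (27, -60, 16).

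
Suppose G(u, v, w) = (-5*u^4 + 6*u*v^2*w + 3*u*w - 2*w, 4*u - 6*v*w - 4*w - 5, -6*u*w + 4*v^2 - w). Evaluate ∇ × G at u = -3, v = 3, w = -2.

(46, -185, -212)

(∇×G)₁ = ∂G₃/∂v − ∂G₂/∂w = 14*v + 4
(∇×G)₂ = ∂G₁/∂w − ∂G₃/∂u = 6*u*v^2 + 3*u + 6*w - 2
(∇×G)₃ = ∂G₂/∂u − ∂G₁/∂v = -12*u*v*w + 4
∇×G = (14*v + 4, 6*u*v^2 + 3*u + 6*w - 2, -12*u*v*w + 4)
At (-3, 3, -2): (46, -185, -212).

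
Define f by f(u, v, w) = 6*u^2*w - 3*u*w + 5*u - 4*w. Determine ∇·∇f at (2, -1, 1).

12

∂²f/∂u² = 12*w
∂²f/∂v² = 0
∂²f/∂w² = 0
∇²f = 12*w
At (2, -1, 1): 12.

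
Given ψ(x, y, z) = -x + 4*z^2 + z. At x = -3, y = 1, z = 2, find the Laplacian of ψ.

8

∂²ψ/∂x² = 0
∂²ψ/∂y² = 0
∂²ψ/∂z² = 8
∇²ψ = 8
At (-3, 1, 2): 8.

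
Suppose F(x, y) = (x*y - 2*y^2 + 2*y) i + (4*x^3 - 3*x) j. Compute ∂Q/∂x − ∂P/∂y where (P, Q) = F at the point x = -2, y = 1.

49

∂F₂/∂x = 12*x^2 - 3
∂F₁/∂y = x - 4*y + 2
Scalar curl = 12*x^2 - x + 4*y - 5
At (-2, 1): 49.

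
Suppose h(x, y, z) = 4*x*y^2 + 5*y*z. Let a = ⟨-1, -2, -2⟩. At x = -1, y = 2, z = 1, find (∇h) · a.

-14

∂h/∂x = 4*y^2
∂h/∂y = 8*x*y + 5*z
∂h/∂z = 5*y
∇h at (-1, 2, 1) = (16, -11, 10)
∇h · a = (16)(-1) + (-11)(-2) + (10)(-2) = -14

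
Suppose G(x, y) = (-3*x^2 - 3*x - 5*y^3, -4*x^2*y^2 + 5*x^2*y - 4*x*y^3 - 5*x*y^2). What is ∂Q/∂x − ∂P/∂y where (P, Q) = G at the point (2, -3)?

∂G₂/∂x = -8*x*y^2 + 10*x*y - 4*y^3 - 5*y^2
∂G₁/∂y = -15*y^2
Scalar curl = -8*x*y^2 + 10*x*y - 4*y^3 + 10*y^2
At (2, -3): -6.

-6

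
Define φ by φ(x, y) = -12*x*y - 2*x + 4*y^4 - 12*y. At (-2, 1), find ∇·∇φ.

48

∂²φ/∂x² = 0
∂²φ/∂y² = 48*y^2
∇²φ = 48*y^2
At (-2, 1): 48.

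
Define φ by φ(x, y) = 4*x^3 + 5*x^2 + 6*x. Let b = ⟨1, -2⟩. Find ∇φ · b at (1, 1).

∂φ/∂x = 12*x^2 + 10*x + 6
∂φ/∂y = 0
∇φ at (1, 1) = (28, 0)
∇φ · b = (28)(1) + (0)(-2) = 28

28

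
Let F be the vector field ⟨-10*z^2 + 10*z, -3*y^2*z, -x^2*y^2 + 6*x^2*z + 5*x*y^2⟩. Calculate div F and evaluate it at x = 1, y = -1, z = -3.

∂F₁/∂x = 0
∂F₂/∂y = -6*y*z
∂F₃/∂z = 6*x^2
∇·F = 6*x^2 - 6*y*z
At (1, -1, -3): -12.

-12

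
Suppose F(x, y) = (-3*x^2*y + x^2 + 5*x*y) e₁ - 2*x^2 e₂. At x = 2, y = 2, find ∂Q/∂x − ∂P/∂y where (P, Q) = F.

∂F₂/∂x = -4*x
∂F₁/∂y = -3*x^2 + 5*x
Scalar curl = 3*x^2 - 9*x
At (2, 2): -6.

-6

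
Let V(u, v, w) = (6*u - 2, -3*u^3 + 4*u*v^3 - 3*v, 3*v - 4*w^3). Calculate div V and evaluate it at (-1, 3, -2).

∂V₁/∂u = 6
∂V₂/∂v = 12*u*v^2 - 3
∂V₃/∂w = -12*w^2
∇·V = 12*u*v^2 - 12*w^2 + 3
At (-1, 3, -2): -153.

-153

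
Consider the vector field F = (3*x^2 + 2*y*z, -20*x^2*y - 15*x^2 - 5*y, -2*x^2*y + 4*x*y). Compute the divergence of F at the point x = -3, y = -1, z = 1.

∂F₁/∂x = 6*x
∂F₂/∂y = -20*x^2 - 5
∂F₃/∂z = 0
∇·F = -20*x^2 + 6*x - 5
At (-3, -1, 1): -203.

-203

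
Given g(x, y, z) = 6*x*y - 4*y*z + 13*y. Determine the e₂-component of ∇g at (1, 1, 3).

(∇g)_2 = ∂g/∂y = 6*x - 4*z + 13
At (1, 1, 3): 7.

7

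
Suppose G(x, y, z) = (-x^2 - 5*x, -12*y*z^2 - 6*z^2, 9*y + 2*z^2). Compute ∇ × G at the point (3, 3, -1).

(-75, 0, 0)

(∇×G)₁ = ∂G₃/∂y − ∂G₂/∂z = 24*y*z + 12*z + 9
(∇×G)₂ = ∂G₁/∂z − ∂G₃/∂x = 0
(∇×G)₃ = ∂G₂/∂x − ∂G₁/∂y = 0
∇×G = (24*y*z + 12*z + 9, 0, 0)
At (3, 3, -1): (-75, 0, 0).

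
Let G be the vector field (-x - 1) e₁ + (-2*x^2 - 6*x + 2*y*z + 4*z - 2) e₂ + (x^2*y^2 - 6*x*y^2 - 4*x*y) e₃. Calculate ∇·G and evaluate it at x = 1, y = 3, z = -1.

∂G₁/∂x = -1
∂G₂/∂y = 2*z
∂G₃/∂z = 0
∇·G = 2*z - 1
At (1, 3, -1): -3.

-3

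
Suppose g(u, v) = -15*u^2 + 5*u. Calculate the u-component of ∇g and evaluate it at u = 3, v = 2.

(∇g)_1 = ∂g/∂u = -30*u + 5
At (3, 2): -85.

-85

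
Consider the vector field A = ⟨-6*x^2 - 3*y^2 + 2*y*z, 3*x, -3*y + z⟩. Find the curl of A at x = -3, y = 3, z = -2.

(∇×A)₁ = ∂A₃/∂y − ∂A₂/∂z = -3
(∇×A)₂ = ∂A₁/∂z − ∂A₃/∂x = 2*y
(∇×A)₃ = ∂A₂/∂x − ∂A₁/∂y = 6*y - 2*z + 3
∇×A = (-3, 2*y, 6*y - 2*z + 3)
At (-3, 3, -2): (-3, 6, 25).

(-3, 6, 25)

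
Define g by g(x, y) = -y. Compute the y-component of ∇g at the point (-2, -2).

-1

(∇g)_2 = ∂g/∂y = -1
At (-2, -2): -1.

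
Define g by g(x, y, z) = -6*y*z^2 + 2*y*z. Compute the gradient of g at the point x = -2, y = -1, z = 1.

∂g/∂x = 0
∂g/∂y = -6*z^2 + 2*z
∂g/∂z = -12*y*z + 2*y
∇g = (0, -6*z^2 + 2*z, -12*y*z + 2*y)
At (-2, -1, 1): (0, -4, 10).

(0, -4, 10)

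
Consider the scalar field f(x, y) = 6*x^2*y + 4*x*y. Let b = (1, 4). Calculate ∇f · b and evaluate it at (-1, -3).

32

∂f/∂x = 12*x*y + 4*y
∂f/∂y = 6*x^2 + 4*x
∇f at (-1, -3) = (24, 2)
∇f · b = (24)(1) + (2)(4) = 32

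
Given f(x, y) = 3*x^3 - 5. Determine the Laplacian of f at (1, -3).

∂²f/∂x² = 18*x
∂²f/∂y² = 0
∇²f = 18*x
At (1, -3): 18.

18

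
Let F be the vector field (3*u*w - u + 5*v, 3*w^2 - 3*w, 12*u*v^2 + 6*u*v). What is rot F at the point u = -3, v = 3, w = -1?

(-225, -135, -5)

(∇×F)₁ = ∂F₃/∂v − ∂F₂/∂w = 24*u*v + 6*u - 6*w + 3
(∇×F)₂ = ∂F₁/∂w − ∂F₃/∂u = 3*u - 12*v^2 - 6*v
(∇×F)₃ = ∂F₂/∂u − ∂F₁/∂v = -5
∇×F = (24*u*v + 6*u - 6*w + 3, 3*u - 12*v^2 - 6*v, -5)
At (-3, 3, -1): (-225, -135, -5).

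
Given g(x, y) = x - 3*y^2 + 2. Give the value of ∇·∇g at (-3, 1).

∂²g/∂x² = 0
∂²g/∂y² = -6
∇²g = -6
At (-3, 1): -6.

-6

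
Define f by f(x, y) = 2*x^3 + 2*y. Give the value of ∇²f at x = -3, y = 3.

∂²f/∂x² = 12*x
∂²f/∂y² = 0
∇²f = 12*x
At (-3, 3): -36.

-36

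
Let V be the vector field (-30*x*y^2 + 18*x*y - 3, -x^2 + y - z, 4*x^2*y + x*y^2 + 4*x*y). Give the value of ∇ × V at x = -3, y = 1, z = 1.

(19, 19, -120)

(∇×V)₁ = ∂V₃/∂y − ∂V₂/∂z = 4*x^2 + 2*x*y + 4*x + 1
(∇×V)₂ = ∂V₁/∂z − ∂V₃/∂x = -8*x*y - y^2 - 4*y
(∇×V)₃ = ∂V₂/∂x − ∂V₁/∂y = 60*x*y - 20*x
∇×V = (4*x^2 + 2*x*y + 4*x + 1, -8*x*y - y^2 - 4*y, 60*x*y - 20*x)
At (-3, 1, 1): (19, 19, -120).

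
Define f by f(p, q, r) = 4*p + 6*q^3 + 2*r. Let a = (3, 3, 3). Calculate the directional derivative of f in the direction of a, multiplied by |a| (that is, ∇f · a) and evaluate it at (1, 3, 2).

∂f/∂p = 4
∂f/∂q = 18*q^2
∂f/∂r = 2
∇f at (1, 3, 2) = (4, 162, 2)
∇f · a = (4)(3) + (162)(3) + (2)(3) = 504

504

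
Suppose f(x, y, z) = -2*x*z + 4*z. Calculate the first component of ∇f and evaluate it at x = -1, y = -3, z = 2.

-4

(∇f)_1 = ∂f/∂x = -2*z
At (-1, -3, 2): -4.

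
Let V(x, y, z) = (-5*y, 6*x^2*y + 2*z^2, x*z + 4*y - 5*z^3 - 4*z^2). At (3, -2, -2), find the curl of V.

(12, 2, -67)

(∇×V)₁ = ∂V₃/∂y − ∂V₂/∂z = -4*z + 4
(∇×V)₂ = ∂V₁/∂z − ∂V₃/∂x = -z
(∇×V)₃ = ∂V₂/∂x − ∂V₁/∂y = 12*x*y + 5
∇×V = (-4*z + 4, -z, 12*x*y + 5)
At (3, -2, -2): (12, 2, -67).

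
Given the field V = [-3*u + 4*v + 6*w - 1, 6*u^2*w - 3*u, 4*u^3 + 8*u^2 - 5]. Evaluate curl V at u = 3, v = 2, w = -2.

(∇×V)₁ = ∂V₃/∂v − ∂V₂/∂w = -6*u^2
(∇×V)₂ = ∂V₁/∂w − ∂V₃/∂u = -12*u^2 - 16*u + 6
(∇×V)₃ = ∂V₂/∂u − ∂V₁/∂v = 12*u*w - 7
∇×V = (-6*u^2, -12*u^2 - 16*u + 6, 12*u*w - 7)
At (3, 2, -2): (-54, -150, -79).

(-54, -150, -79)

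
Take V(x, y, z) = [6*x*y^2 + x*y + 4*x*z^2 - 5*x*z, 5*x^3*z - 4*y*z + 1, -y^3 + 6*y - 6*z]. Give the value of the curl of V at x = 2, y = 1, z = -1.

(∇×V)₁ = ∂V₃/∂y − ∂V₂/∂z = -5*x^3 - 3*y^2 + 4*y + 6
(∇×V)₂ = ∂V₁/∂z − ∂V₃/∂x = 8*x*z - 5*x
(∇×V)₃ = ∂V₂/∂x − ∂V₁/∂y = 15*x^2*z - 12*x*y - x
∇×V = (-5*x^3 - 3*y^2 + 4*y + 6, 8*x*z - 5*x, 15*x^2*z - 12*x*y - x)
At (2, 1, -1): (-33, -26, -86).

(-33, -26, -86)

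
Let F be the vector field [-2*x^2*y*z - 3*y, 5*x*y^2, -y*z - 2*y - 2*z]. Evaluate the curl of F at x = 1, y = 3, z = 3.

(-5, -6, 54)

(∇×F)₁ = ∂F₃/∂y − ∂F₂/∂z = -z - 2
(∇×F)₂ = ∂F₁/∂z − ∂F₃/∂x = -2*x^2*y
(∇×F)₃ = ∂F₂/∂x − ∂F₁/∂y = 2*x^2*z + 5*y^2 + 3
∇×F = (-z - 2, -2*x^2*y, 2*x^2*z + 5*y^2 + 3)
At (1, 3, 3): (-5, -6, 54).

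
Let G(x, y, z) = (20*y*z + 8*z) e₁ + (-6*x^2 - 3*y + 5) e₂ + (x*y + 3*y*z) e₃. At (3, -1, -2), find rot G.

(∇×G)₁ = ∂G₃/∂y − ∂G₂/∂z = x + 3*z
(∇×G)₂ = ∂G₁/∂z − ∂G₃/∂x = 19*y + 8
(∇×G)₃ = ∂G₂/∂x − ∂G₁/∂y = -12*x - 20*z
∇×G = (x + 3*z, 19*y + 8, -12*x - 20*z)
At (3, -1, -2): (-3, -11, 4).

(-3, -11, 4)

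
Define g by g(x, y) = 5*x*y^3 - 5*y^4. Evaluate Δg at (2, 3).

∂²g/∂x² = 0
∂²g/∂y² = 30*y*(x - 2*y)
∇²g = 30*x*y - 60*y^2
At (2, 3): -360.

-360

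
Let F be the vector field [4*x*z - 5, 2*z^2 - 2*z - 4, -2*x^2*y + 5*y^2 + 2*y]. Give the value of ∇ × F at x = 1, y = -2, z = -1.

(-14, -4, 0)

(∇×F)₁ = ∂F₃/∂y − ∂F₂/∂z = -2*x^2 + 10*y - 4*z + 4
(∇×F)₂ = ∂F₁/∂z − ∂F₃/∂x = 4*x*y + 4*x
(∇×F)₃ = ∂F₂/∂x − ∂F₁/∂y = 0
∇×F = (-2*x^2 + 10*y - 4*z + 4, 4*x*y + 4*x, 0)
At (1, -2, -1): (-14, -4, 0).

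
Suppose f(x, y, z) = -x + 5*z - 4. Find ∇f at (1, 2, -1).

(-1, 0, 5)

∂f/∂x = -1
∂f/∂y = 0
∂f/∂z = 5
∇f = (-1, 0, 5)
At (1, 2, -1): (-1, 0, 5).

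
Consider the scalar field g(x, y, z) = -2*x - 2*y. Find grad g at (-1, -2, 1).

(-2, -2, 0)

∂g/∂x = -2
∂g/∂y = -2
∂g/∂z = 0
∇g = (-2, -2, 0)
At (-1, -2, 1): (-2, -2, 0).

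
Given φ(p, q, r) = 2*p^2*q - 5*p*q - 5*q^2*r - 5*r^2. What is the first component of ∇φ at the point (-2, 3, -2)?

(∇φ)_1 = ∂φ/∂p = 4*p*q - 5*q
At (-2, 3, -2): -39.

-39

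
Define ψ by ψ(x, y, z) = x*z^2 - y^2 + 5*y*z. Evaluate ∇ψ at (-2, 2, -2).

(4, -14, 18)

∂ψ/∂x = z^2
∂ψ/∂y = -2*y + 5*z
∂ψ/∂z = 2*x*z + 5*y
∇ψ = (z^2, -2*y + 5*z, 2*x*z + 5*y)
At (-2, 2, -2): (4, -14, 18).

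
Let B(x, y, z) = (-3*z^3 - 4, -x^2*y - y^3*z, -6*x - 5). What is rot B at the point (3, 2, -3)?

(8, -75, -12)

(∇×B)₁ = ∂B₃/∂y − ∂B₂/∂z = y^3
(∇×B)₂ = ∂B₁/∂z − ∂B₃/∂x = -9*z^2 + 6
(∇×B)₃ = ∂B₂/∂x − ∂B₁/∂y = -2*x*y
∇×B = (y^3, -9*z^2 + 6, -2*x*y)
At (3, 2, -3): (8, -75, -12).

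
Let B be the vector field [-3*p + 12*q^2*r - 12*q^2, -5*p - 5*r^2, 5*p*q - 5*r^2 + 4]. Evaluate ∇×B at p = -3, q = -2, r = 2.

(5, 58, 43)

(∇×B)₁ = ∂B₃/∂q − ∂B₂/∂r = 5*p + 10*r
(∇×B)₂ = ∂B₁/∂r − ∂B₃/∂p = 12*q^2 - 5*q
(∇×B)₃ = ∂B₂/∂p − ∂B₁/∂q = -24*q*r + 24*q - 5
∇×B = (5*p + 10*r, 12*q^2 - 5*q, -24*q*r + 24*q - 5)
At (-3, -2, 2): (5, 58, 43).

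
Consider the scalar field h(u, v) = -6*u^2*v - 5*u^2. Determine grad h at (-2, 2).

∂h/∂u = -12*u*v - 10*u
∂h/∂v = -6*u^2
∇h = (-12*u*v - 10*u, -6*u^2)
At (-2, 2): (68, -24).

(68, -24)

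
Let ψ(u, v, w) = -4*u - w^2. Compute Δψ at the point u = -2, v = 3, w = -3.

∂²ψ/∂u² = 0
∂²ψ/∂v² = 0
∂²ψ/∂w² = -2
∇²ψ = -2
At (-2, 3, -3): -2.

-2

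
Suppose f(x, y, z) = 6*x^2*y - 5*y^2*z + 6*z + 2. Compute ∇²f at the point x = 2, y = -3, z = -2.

∂²f/∂x² = 12*y
∂²f/∂y² = -10*z
∂²f/∂z² = 0
∇²f = 12*y - 10*z
At (2, -3, -2): -16.

-16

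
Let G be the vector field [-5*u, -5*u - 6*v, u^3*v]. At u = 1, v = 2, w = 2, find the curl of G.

(1, -6, -5)

(∇×G)₁ = ∂G₃/∂v − ∂G₂/∂w = u^3
(∇×G)₂ = ∂G₁/∂w − ∂G₃/∂u = -3*u^2*v
(∇×G)₃ = ∂G₂/∂u − ∂G₁/∂v = -5
∇×G = (u^3, -3*u^2*v, -5)
At (1, 2, 2): (1, -6, -5).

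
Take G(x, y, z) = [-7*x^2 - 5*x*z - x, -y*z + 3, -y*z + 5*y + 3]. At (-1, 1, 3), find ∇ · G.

∂G₁/∂x = -14*x - 5*z - 1
∂G₂/∂y = -z
∂G₃/∂z = -y
∇·G = -14*x - y - 6*z - 1
At (-1, 1, 3): -6.

-6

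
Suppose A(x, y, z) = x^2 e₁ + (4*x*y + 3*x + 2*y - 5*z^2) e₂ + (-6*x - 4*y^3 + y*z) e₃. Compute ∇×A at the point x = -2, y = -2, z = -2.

(-70, 6, -5)

(∇×A)₁ = ∂A₃/∂y − ∂A₂/∂z = -12*y^2 + 11*z
(∇×A)₂ = ∂A₁/∂z − ∂A₃/∂x = 6
(∇×A)₃ = ∂A₂/∂x − ∂A₁/∂y = 4*y + 3
∇×A = (-12*y^2 + 11*z, 6, 4*y + 3)
At (-2, -2, -2): (-70, 6, -5).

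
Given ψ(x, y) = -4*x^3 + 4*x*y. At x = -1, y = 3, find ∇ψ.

(0, -4)

∂ψ/∂x = -12*x^2 + 4*y
∂ψ/∂y = 4*x
∇ψ = (-12*x^2 + 4*y, 4*x)
At (-1, 3): (0, -4).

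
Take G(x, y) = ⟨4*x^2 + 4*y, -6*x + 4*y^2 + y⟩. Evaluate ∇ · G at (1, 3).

33

∂G₁/∂x = 8*x
∂G₂/∂y = 8*y + 1
∇·G = 8*x + 8*y + 1
At (1, 3): 33.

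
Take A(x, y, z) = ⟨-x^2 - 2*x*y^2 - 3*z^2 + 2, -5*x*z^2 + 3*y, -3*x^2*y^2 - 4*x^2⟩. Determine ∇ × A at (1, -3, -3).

(-12, 80, -57)

(∇×A)₁ = ∂A₃/∂y − ∂A₂/∂z = -6*x^2*y + 10*x*z
(∇×A)₂ = ∂A₁/∂z − ∂A₃/∂x = 6*x*y^2 + 8*x - 6*z
(∇×A)₃ = ∂A₂/∂x − ∂A₁/∂y = 4*x*y - 5*z^2
∇×A = (-6*x^2*y + 10*x*z, 6*x*y^2 + 8*x - 6*z, 4*x*y - 5*z^2)
At (1, -3, -3): (-12, 80, -57).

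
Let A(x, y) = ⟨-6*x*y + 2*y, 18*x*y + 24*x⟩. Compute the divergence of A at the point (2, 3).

∂A₁/∂x = -6*y
∂A₂/∂y = 18*x
∇·A = 18*x - 6*y
At (2, 3): 18.

18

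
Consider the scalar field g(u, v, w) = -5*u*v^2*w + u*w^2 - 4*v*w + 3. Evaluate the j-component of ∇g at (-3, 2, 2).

112

(∇g)_2 = ∂g/∂v = -10*u*v*w - 4*w
At (-3, 2, 2): 112.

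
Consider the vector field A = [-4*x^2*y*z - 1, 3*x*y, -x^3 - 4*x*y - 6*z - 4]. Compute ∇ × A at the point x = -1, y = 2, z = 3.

(∇×A)₁ = ∂A₃/∂y − ∂A₂/∂z = -4*x
(∇×A)₂ = ∂A₁/∂z − ∂A₃/∂x = -4*x^2*y + 3*x^2 + 4*y
(∇×A)₃ = ∂A₂/∂x − ∂A₁/∂y = 4*x^2*z + 3*y
∇×A = (-4*x, -4*x^2*y + 3*x^2 + 4*y, 4*x^2*z + 3*y)
At (-1, 2, 3): (4, 3, 18).

(4, 3, 18)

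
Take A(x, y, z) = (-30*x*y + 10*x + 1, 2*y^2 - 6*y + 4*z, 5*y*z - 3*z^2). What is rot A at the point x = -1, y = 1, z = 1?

(1, 0, -30)

(∇×A)₁ = ∂A₃/∂y − ∂A₂/∂z = 5*z - 4
(∇×A)₂ = ∂A₁/∂z − ∂A₃/∂x = 0
(∇×A)₃ = ∂A₂/∂x − ∂A₁/∂y = 30*x
∇×A = (5*z - 4, 0, 30*x)
At (-1, 1, 1): (1, 0, -30).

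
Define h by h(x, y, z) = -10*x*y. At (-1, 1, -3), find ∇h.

∂h/∂x = -10*y
∂h/∂y = -10*x
∂h/∂z = 0
∇h = (-10*y, -10*x, 0)
At (-1, 1, -3): (-10, 10, 0).

(-10, 10, 0)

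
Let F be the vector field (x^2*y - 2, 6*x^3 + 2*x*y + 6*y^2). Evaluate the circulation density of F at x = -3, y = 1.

155

∂F₂/∂x = 18*x^2 + 2*y
∂F₁/∂y = x^2
Scalar curl = 17*x^2 + 2*y
At (-3, 1): 155.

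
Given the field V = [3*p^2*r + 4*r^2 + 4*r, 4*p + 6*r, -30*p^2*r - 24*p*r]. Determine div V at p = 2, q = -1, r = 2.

∂V₁/∂p = 6*p*r
∂V₂/∂q = 0
∂V₃/∂r = -30*p^2 - 24*p
∇·V = -30*p^2 + 6*p*r - 24*p
At (2, -1, 2): -144.

-144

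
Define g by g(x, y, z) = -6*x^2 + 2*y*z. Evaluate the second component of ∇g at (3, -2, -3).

(∇g)_2 = ∂g/∂y = 2*z
At (3, -2, -3): -6.

-6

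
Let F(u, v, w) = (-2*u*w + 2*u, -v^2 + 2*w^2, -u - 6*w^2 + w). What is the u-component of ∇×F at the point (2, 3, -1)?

4

(∇×F)_1 = ∂F₃/∂v − ∂F₂/∂w
= 0 − (4*w)
= -4*w
At (2, 3, -1): 4.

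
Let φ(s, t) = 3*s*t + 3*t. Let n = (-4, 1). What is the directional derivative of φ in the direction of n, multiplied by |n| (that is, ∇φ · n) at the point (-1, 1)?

∂φ/∂s = 3*t
∂φ/∂t = 3*s + 3
∇φ at (-1, 1) = (3, 0)
∇φ · n = (3)(-4) + (0)(1) = -12

-12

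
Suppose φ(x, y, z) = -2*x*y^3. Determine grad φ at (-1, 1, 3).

∂φ/∂x = -2*y^3
∂φ/∂y = -6*x*y^2
∂φ/∂z = 0
∇φ = (-2*y^3, -6*x*y^2, 0)
At (-1, 1, 3): (-2, 6, 0).

(-2, 6, 0)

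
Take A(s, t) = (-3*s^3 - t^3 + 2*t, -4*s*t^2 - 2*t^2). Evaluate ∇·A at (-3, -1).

∂A₁/∂s = -9*s^2
∂A₂/∂t = -8*s*t - 4*t
∇·A = -9*s^2 - 8*s*t - 4*t
At (-3, -1): -101.

-101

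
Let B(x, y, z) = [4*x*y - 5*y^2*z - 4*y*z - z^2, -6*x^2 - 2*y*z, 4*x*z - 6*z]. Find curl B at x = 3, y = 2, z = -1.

(∇×B)₁ = ∂B₃/∂y − ∂B₂/∂z = 2*y
(∇×B)₂ = ∂B₁/∂z − ∂B₃/∂x = -5*y^2 - 4*y - 6*z
(∇×B)₃ = ∂B₂/∂x − ∂B₁/∂y = -16*x + 10*y*z + 4*z
∇×B = (2*y, -5*y^2 - 4*y - 6*z, -16*x + 10*y*z + 4*z)
At (3, 2, -1): (4, -22, -72).

(4, -22, -72)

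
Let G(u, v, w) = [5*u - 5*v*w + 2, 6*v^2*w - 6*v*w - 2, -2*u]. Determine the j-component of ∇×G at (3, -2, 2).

12

(∇×G)_2 = ∂G₁/∂w − ∂G₃/∂u
= -5*v − (-2)
= -5*v + 2
At (3, -2, 2): 12.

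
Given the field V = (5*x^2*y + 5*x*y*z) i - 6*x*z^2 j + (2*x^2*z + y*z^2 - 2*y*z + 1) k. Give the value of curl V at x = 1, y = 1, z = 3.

(∇×V)₁ = ∂V₃/∂y − ∂V₂/∂z = 12*x*z + z^2 - 2*z
(∇×V)₂ = ∂V₁/∂z − ∂V₃/∂x = 5*x*y - 4*x*z
(∇×V)₃ = ∂V₂/∂x − ∂V₁/∂y = -5*x^2 - 5*x*z - 6*z^2
∇×V = (12*x*z + z^2 - 2*z, 5*x*y - 4*x*z, -5*x^2 - 5*x*z - 6*z^2)
At (1, 1, 3): (39, -7, -74).

(39, -7, -74)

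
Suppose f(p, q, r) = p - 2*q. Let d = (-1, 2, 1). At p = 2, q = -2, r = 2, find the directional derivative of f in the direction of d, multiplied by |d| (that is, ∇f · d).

∂f/∂p = 1
∂f/∂q = -2
∂f/∂r = 0
∇f at (2, -2, 2) = (1, -2, 0)
∇f · d = (1)(-1) + (-2)(2) + (0)(1) = -5

-5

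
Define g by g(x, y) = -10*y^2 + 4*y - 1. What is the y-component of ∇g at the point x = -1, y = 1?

-16

(∇g)_2 = ∂g/∂y = -20*y + 4
At (-1, 1): -16.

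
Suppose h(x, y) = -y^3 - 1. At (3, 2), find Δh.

-12

∂²h/∂x² = 0
∂²h/∂y² = -6*y
∇²h = -6*y
At (3, 2): -12.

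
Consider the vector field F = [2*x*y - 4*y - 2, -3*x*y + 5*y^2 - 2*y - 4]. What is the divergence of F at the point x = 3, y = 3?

25

∂F₁/∂x = 2*y
∂F₂/∂y = -3*x + 10*y - 2
∇·F = -3*x + 12*y - 2
At (3, 3): 25.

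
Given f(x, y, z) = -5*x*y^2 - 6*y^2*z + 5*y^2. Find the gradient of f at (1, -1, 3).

(-5, 36, -6)

∂f/∂x = -5*y^2
∂f/∂y = -10*x*y - 12*y*z + 10*y
∂f/∂z = -6*y^2
∇f = (-5*y^2, -10*x*y - 12*y*z + 10*y, -6*y^2)
At (1, -1, 3): (-5, 36, -6).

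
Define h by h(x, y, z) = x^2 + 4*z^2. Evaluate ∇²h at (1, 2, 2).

∂²h/∂x² = 2
∂²h/∂y² = 0
∂²h/∂z² = 8
∇²h = 10
At (1, 2, 2): 10.

10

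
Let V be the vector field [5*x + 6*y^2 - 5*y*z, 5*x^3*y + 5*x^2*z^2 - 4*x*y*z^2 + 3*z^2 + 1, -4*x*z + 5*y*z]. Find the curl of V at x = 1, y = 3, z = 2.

(∇×V)₁ = ∂V₃/∂y − ∂V₂/∂z = -10*x^2*z + 8*x*y*z - z
(∇×V)₂ = ∂V₁/∂z − ∂V₃/∂x = -5*y + 4*z
(∇×V)₃ = ∂V₂/∂x − ∂V₁/∂y = 15*x^2*y + 10*x*z^2 - 4*y*z^2 - 12*y + 5*z
∇×V = (-10*x^2*z + 8*x*y*z - z, -5*y + 4*z, 15*x^2*y + 10*x*z^2 - 4*y*z^2 - 12*y + 5*z)
At (1, 3, 2): (26, -7, 11).

(26, -7, 11)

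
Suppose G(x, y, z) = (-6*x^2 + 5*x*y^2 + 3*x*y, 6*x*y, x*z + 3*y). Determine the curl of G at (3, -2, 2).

(∇×G)₁ = ∂G₃/∂y − ∂G₂/∂z = 3
(∇×G)₂ = ∂G₁/∂z − ∂G₃/∂x = -z
(∇×G)₃ = ∂G₂/∂x − ∂G₁/∂y = -10*x*y - 3*x + 6*y
∇×G = (3, -z, -10*x*y - 3*x + 6*y)
At (3, -2, 2): (3, -2, 39).

(3, -2, 39)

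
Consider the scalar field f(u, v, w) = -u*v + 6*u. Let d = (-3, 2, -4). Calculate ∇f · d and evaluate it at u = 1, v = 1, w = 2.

-17

∂f/∂u = -v + 6
∂f/∂v = -u
∂f/∂w = 0
∇f at (1, 1, 2) = (5, -1, 0)
∇f · d = (5)(-3) + (-1)(2) + (0)(-4) = -17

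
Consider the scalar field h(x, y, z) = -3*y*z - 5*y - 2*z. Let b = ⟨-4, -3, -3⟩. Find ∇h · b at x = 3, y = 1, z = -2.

12

∂h/∂x = 0
∂h/∂y = -3*z - 5
∂h/∂z = -3*y - 2
∇h at (3, 1, -2) = (0, 1, -5)
∇h · b = (0)(-4) + (1)(-3) + (-5)(-3) = 12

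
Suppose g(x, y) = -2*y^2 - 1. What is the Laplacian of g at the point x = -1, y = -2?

-4

∂²g/∂x² = 0
∂²g/∂y² = -4
∇²g = -4
At (-1, -2): -4.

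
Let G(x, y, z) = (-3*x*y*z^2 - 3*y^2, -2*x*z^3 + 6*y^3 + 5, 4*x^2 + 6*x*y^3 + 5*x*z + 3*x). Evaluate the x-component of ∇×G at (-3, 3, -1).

(∇×G)_1 = ∂G₃/∂y − ∂G₂/∂z
= 18*x*y^2 − (-6*x*z^2)
= 18*x*y^2 + 6*x*z^2
At (-3, 3, -1): -504.

-504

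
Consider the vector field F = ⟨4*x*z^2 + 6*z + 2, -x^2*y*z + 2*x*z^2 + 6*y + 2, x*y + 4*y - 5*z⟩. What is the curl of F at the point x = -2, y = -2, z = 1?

(∇×F)₁ = ∂F₃/∂y − ∂F₂/∂z = x^2*y - 4*x*z + x + 4
(∇×F)₂ = ∂F₁/∂z − ∂F₃/∂x = 8*x*z - y + 6
(∇×F)₃ = ∂F₂/∂x − ∂F₁/∂y = -2*x*y*z + 2*z^2
∇×F = (x^2*y - 4*x*z + x + 4, 8*x*z - y + 6, -2*x*y*z + 2*z^2)
At (-2, -2, 1): (2, -8, -6).

(2, -8, -6)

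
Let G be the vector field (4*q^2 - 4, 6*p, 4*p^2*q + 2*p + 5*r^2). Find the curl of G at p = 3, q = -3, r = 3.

(∇×G)₁ = ∂G₃/∂q − ∂G₂/∂r = 4*p^2
(∇×G)₂ = ∂G₁/∂r − ∂G₃/∂p = -8*p*q - 2
(∇×G)₃ = ∂G₂/∂p − ∂G₁/∂q = -8*q + 6
∇×G = (4*p^2, -8*p*q - 2, -8*q + 6)
At (3, -3, 3): (36, 70, 30).

(36, 70, 30)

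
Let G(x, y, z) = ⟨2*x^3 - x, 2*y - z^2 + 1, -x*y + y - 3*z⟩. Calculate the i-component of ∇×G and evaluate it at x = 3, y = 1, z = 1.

(∇×G)_1 = ∂G₃/∂y − ∂G₂/∂z
= -x + 1 − (-2*z)
= -x + 2*z + 1
At (3, 1, 1): 0.

0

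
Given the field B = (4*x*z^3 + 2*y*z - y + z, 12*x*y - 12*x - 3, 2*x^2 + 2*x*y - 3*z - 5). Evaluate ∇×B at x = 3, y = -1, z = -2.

(∇×B)₁ = ∂B₃/∂y − ∂B₂/∂z = 2*x
(∇×B)₂ = ∂B₁/∂z − ∂B₃/∂x = 12*x*z^2 - 4*x + 1
(∇×B)₃ = ∂B₂/∂x − ∂B₁/∂y = 12*y - 2*z - 11
∇×B = (2*x, 12*x*z^2 - 4*x + 1, 12*y - 2*z - 11)
At (3, -1, -2): (6, 133, -19).

(6, 133, -19)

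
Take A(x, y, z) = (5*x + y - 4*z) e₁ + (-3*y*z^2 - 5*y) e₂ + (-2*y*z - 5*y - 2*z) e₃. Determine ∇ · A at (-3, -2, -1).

-1

∂A₁/∂x = 5
∂A₂/∂y = -3*z^2 - 5
∂A₃/∂z = -2*y - 2
∇·A = -2*y - 3*z^2 - 2
At (-3, -2, -1): -1.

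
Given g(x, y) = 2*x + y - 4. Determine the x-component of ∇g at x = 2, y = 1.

(∇g)_1 = ∂g/∂x = 2
At (2, 1): 2.

2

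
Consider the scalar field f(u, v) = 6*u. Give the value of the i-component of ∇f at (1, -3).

6

(∇f)_1 = ∂f/∂u = 6
At (1, -3): 6.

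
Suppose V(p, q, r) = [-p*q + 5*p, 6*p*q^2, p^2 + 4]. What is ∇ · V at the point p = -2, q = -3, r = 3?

∂V₁/∂p = -q + 5
∂V₂/∂q = 12*p*q
∂V₃/∂r = 0
∇·V = 12*p*q - q + 5
At (-2, -3, 3): 80.

80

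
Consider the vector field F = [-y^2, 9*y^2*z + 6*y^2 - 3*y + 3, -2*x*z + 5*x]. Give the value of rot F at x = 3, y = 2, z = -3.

(∇×F)₁ = ∂F₃/∂y − ∂F₂/∂z = -9*y^2
(∇×F)₂ = ∂F₁/∂z − ∂F₃/∂x = 2*z - 5
(∇×F)₃ = ∂F₂/∂x − ∂F₁/∂y = 2*y
∇×F = (-9*y^2, 2*z - 5, 2*y)
At (3, 2, -3): (-36, -11, 4).

(-36, -11, 4)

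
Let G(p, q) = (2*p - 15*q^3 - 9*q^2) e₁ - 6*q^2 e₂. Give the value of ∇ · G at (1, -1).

14

∂G₁/∂p = 2
∂G₂/∂q = -12*q
∇·G = -12*q + 2
At (1, -1): 14.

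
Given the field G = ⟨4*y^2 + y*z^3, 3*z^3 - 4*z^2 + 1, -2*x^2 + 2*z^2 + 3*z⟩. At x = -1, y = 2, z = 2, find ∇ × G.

(∇×G)₁ = ∂G₃/∂y − ∂G₂/∂z = -9*z^2 + 8*z
(∇×G)₂ = ∂G₁/∂z − ∂G₃/∂x = 4*x + 3*y*z^2
(∇×G)₃ = ∂G₂/∂x − ∂G₁/∂y = -8*y - z^3
∇×G = (-9*z^2 + 8*z, 4*x + 3*y*z^2, -8*y - z^3)
At (-1, 2, 2): (-20, 20, -24).

(-20, 20, -24)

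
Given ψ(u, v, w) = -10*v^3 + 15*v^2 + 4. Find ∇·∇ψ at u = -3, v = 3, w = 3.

-150

∂²ψ/∂u² = 0
∂²ψ/∂v² = 30*(-2*v + 1)
∂²ψ/∂w² = 0
∇²ψ = -60*v + 30
At (-3, 3, 3): -150.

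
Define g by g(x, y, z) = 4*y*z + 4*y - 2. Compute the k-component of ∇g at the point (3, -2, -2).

(∇g)_3 = ∂g/∂z = 4*y
At (3, -2, -2): -8.

-8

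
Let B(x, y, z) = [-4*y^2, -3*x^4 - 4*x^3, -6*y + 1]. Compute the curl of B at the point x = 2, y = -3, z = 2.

(-6, 0, -168)

(∇×B)₁ = ∂B₃/∂y − ∂B₂/∂z = -6
(∇×B)₂ = ∂B₁/∂z − ∂B₃/∂x = 0
(∇×B)₃ = ∂B₂/∂x − ∂B₁/∂y = -12*x^3 - 12*x^2 + 8*y
∇×B = (-6, 0, -12*x^3 - 12*x^2 + 8*y)
At (2, -3, 2): (-6, 0, -168).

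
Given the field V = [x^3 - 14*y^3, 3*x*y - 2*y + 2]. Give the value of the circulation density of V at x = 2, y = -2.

162

∂V₂/∂x = 3*y
∂V₁/∂y = -42*y^2
Scalar curl = 42*y^2 + 3*y
At (2, -2): 162.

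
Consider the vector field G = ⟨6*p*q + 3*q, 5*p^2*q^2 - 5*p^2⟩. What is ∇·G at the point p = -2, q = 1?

∂G₁/∂p = 6*q
∂G₂/∂q = 10*p^2*q
∇·G = 10*p^2*q + 6*q
At (-2, 1): 46.

46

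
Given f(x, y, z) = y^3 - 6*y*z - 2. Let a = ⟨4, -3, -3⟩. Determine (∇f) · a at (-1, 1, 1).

27

∂f/∂x = 0
∂f/∂y = 3*y^2 - 6*z
∂f/∂z = -6*y
∇f at (-1, 1, 1) = (0, -3, -6)
∇f · a = (0)(4) + (-3)(-3) + (-6)(-3) = 27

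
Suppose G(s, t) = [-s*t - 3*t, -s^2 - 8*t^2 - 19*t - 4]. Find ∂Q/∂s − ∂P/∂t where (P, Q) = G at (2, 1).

∂G₂/∂s = -2*s
∂G₁/∂t = -s - 3
Scalar curl = -s + 3
At (2, 1): 1.

1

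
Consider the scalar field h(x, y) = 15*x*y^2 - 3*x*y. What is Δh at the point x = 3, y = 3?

90

∂²h/∂x² = 0
∂²h/∂y² = 30*x
∇²h = 30*x
At (3, 3): 90.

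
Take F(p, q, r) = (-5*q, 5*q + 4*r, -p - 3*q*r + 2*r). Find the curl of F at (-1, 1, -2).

(∇×F)₁ = ∂F₃/∂q − ∂F₂/∂r = -3*r - 4
(∇×F)₂ = ∂F₁/∂r − ∂F₃/∂p = 1
(∇×F)₃ = ∂F₂/∂p − ∂F₁/∂q = 5
∇×F = (-3*r - 4, 1, 5)
At (-1, 1, -2): (2, 1, 5).

(2, 1, 5)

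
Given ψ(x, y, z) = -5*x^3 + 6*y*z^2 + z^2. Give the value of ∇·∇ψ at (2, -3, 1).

-94

∂²ψ/∂x² = -30*x
∂²ψ/∂y² = 0
∂²ψ/∂z² = 2*(6*y + 1)
∇²ψ = -30*x + 12*y + 2
At (2, -3, 1): -94.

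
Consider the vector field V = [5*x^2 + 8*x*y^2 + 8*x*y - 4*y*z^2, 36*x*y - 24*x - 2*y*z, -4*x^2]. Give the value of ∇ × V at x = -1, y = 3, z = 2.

(6, -56, 156)

(∇×V)₁ = ∂V₃/∂y − ∂V₂/∂z = 2*y
(∇×V)₂ = ∂V₁/∂z − ∂V₃/∂x = 8*x - 8*y*z
(∇×V)₃ = ∂V₂/∂x − ∂V₁/∂y = -16*x*y - 8*x + 36*y + 4*z^2 - 24
∇×V = (2*y, 8*x - 8*y*z, -16*x*y - 8*x + 36*y + 4*z^2 - 24)
At (-1, 3, 2): (6, -56, 156).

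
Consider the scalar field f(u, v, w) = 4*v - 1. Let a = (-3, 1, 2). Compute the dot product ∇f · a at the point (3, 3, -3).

∂f/∂u = 0
∂f/∂v = 4
∂f/∂w = 0
∇f at (3, 3, -3) = (0, 4, 0)
∇f · a = (0)(-3) + (4)(1) + (0)(2) = 4

4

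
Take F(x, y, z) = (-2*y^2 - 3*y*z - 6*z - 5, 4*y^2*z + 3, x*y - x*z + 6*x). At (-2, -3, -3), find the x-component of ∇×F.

(∇×F)_1 = ∂F₃/∂y − ∂F₂/∂z
= x − (4*y^2)
= x - 4*y^2
At (-2, -3, -3): -38.

-38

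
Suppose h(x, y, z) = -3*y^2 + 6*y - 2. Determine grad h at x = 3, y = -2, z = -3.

(0, 18, 0)

∂h/∂x = 0
∂h/∂y = -6*y + 6
∂h/∂z = 0
∇h = (0, -6*y + 6, 0)
At (3, -2, -3): (0, 18, 0).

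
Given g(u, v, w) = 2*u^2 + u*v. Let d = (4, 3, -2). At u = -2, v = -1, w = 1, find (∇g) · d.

∂g/∂u = 4*u + v
∂g/∂v = u
∂g/∂w = 0
∇g at (-2, -1, 1) = (-9, -2, 0)
∇g · d = (-9)(4) + (-2)(3) + (0)(-2) = -42

-42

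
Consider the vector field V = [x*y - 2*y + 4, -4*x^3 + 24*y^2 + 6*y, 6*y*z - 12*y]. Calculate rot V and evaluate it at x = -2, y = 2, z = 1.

(-6, 0, -44)

(∇×V)₁ = ∂V₃/∂y − ∂V₂/∂z = 6*z - 12
(∇×V)₂ = ∂V₁/∂z − ∂V₃/∂x = 0
(∇×V)₃ = ∂V₂/∂x − ∂V₁/∂y = -12*x^2 - x + 2
∇×V = (6*z - 12, 0, -12*x^2 - x + 2)
At (-2, 2, 1): (-6, 0, -44).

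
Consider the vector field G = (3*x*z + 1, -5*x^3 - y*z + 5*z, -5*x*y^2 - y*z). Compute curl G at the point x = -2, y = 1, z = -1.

(17, -1, -60)

(∇×G)₁ = ∂G₃/∂y − ∂G₂/∂z = -10*x*y + y - z - 5
(∇×G)₂ = ∂G₁/∂z − ∂G₃/∂x = 3*x + 5*y^2
(∇×G)₃ = ∂G₂/∂x − ∂G₁/∂y = -15*x^2
∇×G = (-10*x*y + y - z - 5, 3*x + 5*y^2, -15*x^2)
At (-2, 1, -1): (17, -1, -60).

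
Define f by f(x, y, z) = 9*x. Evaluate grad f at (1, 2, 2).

(9, 0, 0)

∂f/∂x = 9
∂f/∂y = 0
∂f/∂z = 0
∇f = (9, 0, 0)
At (1, 2, 2): (9, 0, 0).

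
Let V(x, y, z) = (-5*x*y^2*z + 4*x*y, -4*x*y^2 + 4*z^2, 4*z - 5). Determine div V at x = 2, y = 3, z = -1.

∂V₁/∂x = -5*y^2*z + 4*y
∂V₂/∂y = -8*x*y
∂V₃/∂z = 4
∇·V = -8*x*y - 5*y^2*z + 4*y + 4
At (2, 3, -1): 13.

13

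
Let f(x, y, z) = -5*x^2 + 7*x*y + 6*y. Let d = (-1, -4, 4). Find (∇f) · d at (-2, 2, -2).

∂f/∂x = -10*x + 7*y
∂f/∂y = 7*x + 6
∂f/∂z = 0
∇f at (-2, 2, -2) = (34, -8, 0)
∇f · d = (34)(-1) + (-8)(-4) + (0)(4) = -2

-2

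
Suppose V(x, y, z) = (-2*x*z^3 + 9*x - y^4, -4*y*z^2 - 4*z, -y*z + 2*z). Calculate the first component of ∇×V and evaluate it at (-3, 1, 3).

(∇×V)_1 = ∂V₃/∂y − ∂V₂/∂z
= -z − (-8*y*z - 4)
= 8*y*z - z + 4
At (-3, 1, 3): 25.

25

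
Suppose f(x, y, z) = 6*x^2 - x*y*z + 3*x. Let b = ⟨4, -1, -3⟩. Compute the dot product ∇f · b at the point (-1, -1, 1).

-30

∂f/∂x = 12*x - y*z + 3
∂f/∂y = -x*z
∂f/∂z = -x*y
∇f at (-1, -1, 1) = (-8, 1, -1)
∇f · b = (-8)(4) + (1)(-1) + (-1)(-3) = -30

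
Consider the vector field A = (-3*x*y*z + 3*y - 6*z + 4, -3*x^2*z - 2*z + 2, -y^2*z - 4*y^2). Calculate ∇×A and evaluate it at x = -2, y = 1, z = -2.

(10, 0, -15)

(∇×A)₁ = ∂A₃/∂y − ∂A₂/∂z = 3*x^2 - 2*y*z - 8*y + 2
(∇×A)₂ = ∂A₁/∂z − ∂A₃/∂x = -3*x*y - 6
(∇×A)₃ = ∂A₂/∂x − ∂A₁/∂y = -3*x*z - 3
∇×A = (3*x^2 - 2*y*z - 8*y + 2, -3*x*y - 6, -3*x*z - 3)
At (-2, 1, -2): (10, 0, -15).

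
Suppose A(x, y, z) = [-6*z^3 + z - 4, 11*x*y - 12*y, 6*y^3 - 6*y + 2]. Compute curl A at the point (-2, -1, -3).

(∇×A)₁ = ∂A₃/∂y − ∂A₂/∂z = 18*y^2 - 6
(∇×A)₂ = ∂A₁/∂z − ∂A₃/∂x = -18*z^2 + 1
(∇×A)₃ = ∂A₂/∂x − ∂A₁/∂y = 11*y
∇×A = (18*y^2 - 6, -18*z^2 + 1, 11*y)
At (-2, -1, -3): (12, -161, -11).

(12, -161, -11)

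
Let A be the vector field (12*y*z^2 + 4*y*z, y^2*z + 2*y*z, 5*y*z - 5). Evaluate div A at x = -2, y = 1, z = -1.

∂A₁/∂x = 0
∂A₂/∂y = 2*y*z + 2*z
∂A₃/∂z = 5*y
∇·A = 2*y*z + 5*y + 2*z
At (-2, 1, -1): 1.

1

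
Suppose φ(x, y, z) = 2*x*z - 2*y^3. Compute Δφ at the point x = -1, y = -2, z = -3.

∂²φ/∂x² = 0
∂²φ/∂y² = -12*y
∂²φ/∂z² = 0
∇²φ = -12*y
At (-1, -2, -3): 24.

24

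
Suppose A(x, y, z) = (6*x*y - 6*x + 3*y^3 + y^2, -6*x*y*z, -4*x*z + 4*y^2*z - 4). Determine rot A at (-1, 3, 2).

(30, 8, -117)

(∇×A)₁ = ∂A₃/∂y − ∂A₂/∂z = 6*x*y + 8*y*z
(∇×A)₂ = ∂A₁/∂z − ∂A₃/∂x = 4*z
(∇×A)₃ = ∂A₂/∂x − ∂A₁/∂y = -6*x - 9*y^2 - 6*y*z - 2*y
∇×A = (6*x*y + 8*y*z, 4*z, -6*x - 9*y^2 - 6*y*z - 2*y)
At (-1, 3, 2): (30, 8, -117).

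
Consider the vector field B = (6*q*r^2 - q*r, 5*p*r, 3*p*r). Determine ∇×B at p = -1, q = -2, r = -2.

(∇×B)₁ = ∂B₃/∂q − ∂B₂/∂r = -5*p
(∇×B)₂ = ∂B₁/∂r − ∂B₃/∂p = 12*q*r - q - 3*r
(∇×B)₃ = ∂B₂/∂p − ∂B₁/∂q = -6*r^2 + 6*r
∇×B = (-5*p, 12*q*r - q - 3*r, -6*r^2 + 6*r)
At (-1, -2, -2): (5, 56, -36).

(5, 56, -36)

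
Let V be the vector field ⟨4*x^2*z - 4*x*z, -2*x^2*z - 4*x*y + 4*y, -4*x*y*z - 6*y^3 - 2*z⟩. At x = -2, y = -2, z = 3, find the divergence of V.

∂V₁/∂x = 8*x*z - 4*z
∂V₂/∂y = -4*x + 4
∂V₃/∂z = -4*x*y - 2
∇·V = -4*x*y + 8*x*z - 4*x - 4*z + 2
At (-2, -2, 3): -66.

-66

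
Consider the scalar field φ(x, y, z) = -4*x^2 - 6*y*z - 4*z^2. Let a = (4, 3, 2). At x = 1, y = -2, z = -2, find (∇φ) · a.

∂φ/∂x = -8*x
∂φ/∂y = -6*z
∂φ/∂z = -6*y - 8*z
∇φ at (1, -2, -2) = (-8, 12, 28)
∇φ · a = (-8)(4) + (12)(3) + (28)(2) = 60

60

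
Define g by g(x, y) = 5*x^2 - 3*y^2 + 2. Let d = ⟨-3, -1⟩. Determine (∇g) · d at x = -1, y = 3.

48

∂g/∂x = 10*x
∂g/∂y = -6*y
∇g at (-1, 3) = (-10, -18)
∇g · d = (-10)(-3) + (-18)(-1) = 48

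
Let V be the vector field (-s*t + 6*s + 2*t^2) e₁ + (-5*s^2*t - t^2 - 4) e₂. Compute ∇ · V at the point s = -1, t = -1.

4

∂V₁/∂s = -t + 6
∂V₂/∂t = -5*s^2 - 2*t
∇·V = -5*s^2 - 3*t + 6
At (-1, -1): 4.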